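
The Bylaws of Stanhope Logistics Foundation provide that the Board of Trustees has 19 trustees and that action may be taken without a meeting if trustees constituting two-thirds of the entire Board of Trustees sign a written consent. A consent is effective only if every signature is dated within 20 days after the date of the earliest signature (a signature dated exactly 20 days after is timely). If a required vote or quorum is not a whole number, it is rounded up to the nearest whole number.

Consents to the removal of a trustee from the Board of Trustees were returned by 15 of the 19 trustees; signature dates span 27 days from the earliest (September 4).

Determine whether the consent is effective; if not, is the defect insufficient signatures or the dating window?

Not effective — dating-window requirement not satisfied.

Signatures required: two-thirds of 19 — 2/3 of 19 = 12.67, rounded up to 13, so 13 needed; 15 signed. Sufficient.
Dating window: the latest signature is 27 days after the earliest; the limit is 20 days. Outside the window.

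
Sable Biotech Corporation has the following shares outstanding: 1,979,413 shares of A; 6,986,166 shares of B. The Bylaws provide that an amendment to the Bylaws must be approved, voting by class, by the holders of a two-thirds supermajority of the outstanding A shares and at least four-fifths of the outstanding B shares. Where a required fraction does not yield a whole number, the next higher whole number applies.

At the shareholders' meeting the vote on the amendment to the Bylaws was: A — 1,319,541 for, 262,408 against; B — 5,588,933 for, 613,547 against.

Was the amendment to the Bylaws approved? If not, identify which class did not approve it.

Not approved — the A shares did not give the required vote.

A: 2/3 of 1979413 = 1319608.67, rounded up to 1319609; 1,319,609 required, 1,319,541 in favor — not approved.
B: 4/5 of 6986166 = 5588932.80, rounded up to 5588933; 5,588,933 required, 5,588,933 in favor — approved.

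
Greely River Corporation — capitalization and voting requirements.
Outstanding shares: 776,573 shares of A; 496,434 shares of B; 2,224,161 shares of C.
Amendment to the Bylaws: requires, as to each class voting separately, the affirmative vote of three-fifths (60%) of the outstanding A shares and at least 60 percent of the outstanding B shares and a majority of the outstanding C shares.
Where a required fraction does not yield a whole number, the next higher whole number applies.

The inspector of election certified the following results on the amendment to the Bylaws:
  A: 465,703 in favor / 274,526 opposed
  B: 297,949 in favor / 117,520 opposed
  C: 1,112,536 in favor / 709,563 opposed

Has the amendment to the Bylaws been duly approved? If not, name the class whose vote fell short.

A: 3/5 of 776573 = 465943.80, rounded up to 465944; 465,944 required, 465,703 in favor — not approved.
B: 3/5 of 496434 = 297860.40, rounded up to 297861; 297,861 required, 297,949 in favor — approved.
C: a majority of 2224161 is 1112081; 1,112,081 required, 1,112,536 in favor — approved.

Not approved — the A shares did not give the required vote.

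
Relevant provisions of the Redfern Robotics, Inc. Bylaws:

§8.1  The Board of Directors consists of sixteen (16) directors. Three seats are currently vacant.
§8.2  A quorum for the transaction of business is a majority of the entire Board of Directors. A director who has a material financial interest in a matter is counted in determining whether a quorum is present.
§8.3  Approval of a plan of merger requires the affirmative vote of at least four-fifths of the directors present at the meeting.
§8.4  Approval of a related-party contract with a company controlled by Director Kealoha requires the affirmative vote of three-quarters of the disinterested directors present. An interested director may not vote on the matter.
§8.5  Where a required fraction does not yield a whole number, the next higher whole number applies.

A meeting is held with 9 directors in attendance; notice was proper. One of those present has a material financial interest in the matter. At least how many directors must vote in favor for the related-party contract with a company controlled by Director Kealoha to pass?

The related-party contract with a company controlled by Director Kealoha requires three-fourths of the disinterested directors present (9 − 1 = 8).
3/4 of 8 = 6.

6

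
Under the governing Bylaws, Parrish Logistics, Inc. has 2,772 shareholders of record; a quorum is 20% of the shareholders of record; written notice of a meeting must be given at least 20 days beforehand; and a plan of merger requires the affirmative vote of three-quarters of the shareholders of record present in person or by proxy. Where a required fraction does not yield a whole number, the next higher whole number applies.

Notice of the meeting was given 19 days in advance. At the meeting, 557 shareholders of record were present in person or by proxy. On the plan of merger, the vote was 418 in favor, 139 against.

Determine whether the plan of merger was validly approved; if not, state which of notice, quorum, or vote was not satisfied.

Invalid — notice requirement not satisfied.

Notice: 19 days given; 20 required. Not satisfied.
Quorum: 20% of 2,772 = 554.40, rounded up to 555; 557 present. Satisfied.
Vote: requires three-fourths of those present (557); 3/4 of 557 = 417.75, rounded up to 418, so 418 needed; 418 in favor. Satisfied.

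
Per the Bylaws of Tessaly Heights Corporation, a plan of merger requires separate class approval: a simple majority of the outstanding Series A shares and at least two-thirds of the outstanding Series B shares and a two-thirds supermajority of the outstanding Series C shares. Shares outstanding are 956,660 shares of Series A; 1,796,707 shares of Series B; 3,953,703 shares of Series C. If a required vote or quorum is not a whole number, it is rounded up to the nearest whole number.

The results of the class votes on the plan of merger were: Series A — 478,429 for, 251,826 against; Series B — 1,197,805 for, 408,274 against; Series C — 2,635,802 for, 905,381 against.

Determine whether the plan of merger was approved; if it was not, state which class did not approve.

Series A: a majority of 956660 is 478331; 478,331 required, 478,429 in favor — approved.
Series B: 2/3 of 1796707 = 1197804.67, rounded up to 1197805; 1,197,805 required, 1,197,805 in favor — approved.
Series C: 2/3 of 3953703 = 2635802; 2,635,802 required, 2,635,802 in favor — approved.

Approved — every class gave the required vote.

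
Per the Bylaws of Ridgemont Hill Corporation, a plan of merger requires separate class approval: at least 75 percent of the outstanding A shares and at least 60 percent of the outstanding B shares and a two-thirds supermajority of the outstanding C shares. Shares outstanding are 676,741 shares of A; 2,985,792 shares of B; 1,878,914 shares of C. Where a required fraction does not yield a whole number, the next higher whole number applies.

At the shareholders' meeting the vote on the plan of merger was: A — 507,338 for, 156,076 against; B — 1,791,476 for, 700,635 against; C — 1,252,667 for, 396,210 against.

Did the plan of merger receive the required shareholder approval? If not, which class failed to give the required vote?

Not approved — the A shares did not give the required vote.

A: 3/4 of 676741 = 507555.75, rounded up to 507556; 507,556 required, 507,338 in favor — not approved.
B: 3/5 of 2985792 = 1791475.20, rounded up to 1791476; 1,791,476 required, 1,791,476 in favor — approved.
C: 2/3 of 1878914 = 1252609.33, rounded up to 1252610; 1,252,610 required, 1,252,667 in favor — approved.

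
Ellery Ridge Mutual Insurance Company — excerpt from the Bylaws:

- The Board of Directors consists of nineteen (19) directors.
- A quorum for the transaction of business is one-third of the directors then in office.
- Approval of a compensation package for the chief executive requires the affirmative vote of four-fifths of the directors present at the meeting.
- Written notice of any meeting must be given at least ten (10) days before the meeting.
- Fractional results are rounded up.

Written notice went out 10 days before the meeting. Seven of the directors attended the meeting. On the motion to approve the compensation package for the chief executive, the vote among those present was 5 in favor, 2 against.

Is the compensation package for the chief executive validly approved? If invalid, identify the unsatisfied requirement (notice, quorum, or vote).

Notice: 10 days given; 10 required (10 ≥ 10). Satisfied.
Quorum: 7 present; quorum is 7. Satisfied.
Vote: the compensation package for the chief executive requires four-fifths of the directors present (7). 4/5 of 7 = 5.60, rounded up to 6, so 6 affirmative votes are needed; 5 voted in favor. Not satisfied.

Invalid — vote requirement not satisfied.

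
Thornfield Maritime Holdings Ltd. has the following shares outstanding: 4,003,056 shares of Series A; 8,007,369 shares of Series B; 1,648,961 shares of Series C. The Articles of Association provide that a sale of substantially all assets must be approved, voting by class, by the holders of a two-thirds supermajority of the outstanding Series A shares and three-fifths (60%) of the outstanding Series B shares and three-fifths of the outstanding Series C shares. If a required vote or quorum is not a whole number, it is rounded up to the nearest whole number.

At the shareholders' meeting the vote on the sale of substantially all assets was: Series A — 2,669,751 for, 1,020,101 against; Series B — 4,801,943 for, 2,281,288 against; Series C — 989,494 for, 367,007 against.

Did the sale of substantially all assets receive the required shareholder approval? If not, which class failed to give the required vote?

Series A: 2/3 of 4003056 = 2668704; 2,668,704 required, 2,669,751 in favor — approved.
Series B: 3/5 of 8007369 = 4804421.40, rounded up to 4804422; 4,804,422 required, 4,801,943 in favor — not approved.
Series C: 3/5 of 1648961 = 989376.60, rounded up to 989377; 989,377 required, 989,494 in favor — approved.

Not approved — the Series B shares did not give the required vote.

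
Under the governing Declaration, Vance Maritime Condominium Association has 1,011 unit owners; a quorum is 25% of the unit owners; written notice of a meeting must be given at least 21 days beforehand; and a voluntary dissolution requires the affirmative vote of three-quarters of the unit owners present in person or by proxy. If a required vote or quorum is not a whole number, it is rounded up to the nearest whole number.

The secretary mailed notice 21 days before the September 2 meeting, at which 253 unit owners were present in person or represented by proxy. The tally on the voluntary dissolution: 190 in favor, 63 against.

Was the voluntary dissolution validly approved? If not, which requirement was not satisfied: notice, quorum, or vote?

Valid — all requirements satisfied.

Notice: 21 days given; 21 required. Satisfied.
Quorum: 25% of 1,011 = 252.75, rounded up to 253; 253 present. Satisfied.
Vote: requires three-fourths of those present (253); 3/4 of 253 = 189.75, rounded up to 190, so 190 needed; 190 in favor. Satisfied.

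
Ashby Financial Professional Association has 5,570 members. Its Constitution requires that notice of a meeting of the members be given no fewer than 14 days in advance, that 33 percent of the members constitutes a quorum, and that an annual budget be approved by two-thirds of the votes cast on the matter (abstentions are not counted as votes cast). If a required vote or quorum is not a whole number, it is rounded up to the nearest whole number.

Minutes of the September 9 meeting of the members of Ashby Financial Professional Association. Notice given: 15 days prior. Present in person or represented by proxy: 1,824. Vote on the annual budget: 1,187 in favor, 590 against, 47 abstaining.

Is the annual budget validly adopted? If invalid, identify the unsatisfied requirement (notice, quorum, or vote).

Notice: 15 days given; 14 required. Satisfied.
Quorum: 33% of 5,570 = 1,838.10, rounded up to 1,839; 1,824 present. Not satisfied.
Vote: requires two-thirds of the votes cast (1,824 − 47 abstaining = 1,777); 2/3 of 1777 = 1184.67, rounded up to 1185, so 1,185 needed; 1,187 in favor. Satisfied.

Invalid — quorum requirement not satisfied.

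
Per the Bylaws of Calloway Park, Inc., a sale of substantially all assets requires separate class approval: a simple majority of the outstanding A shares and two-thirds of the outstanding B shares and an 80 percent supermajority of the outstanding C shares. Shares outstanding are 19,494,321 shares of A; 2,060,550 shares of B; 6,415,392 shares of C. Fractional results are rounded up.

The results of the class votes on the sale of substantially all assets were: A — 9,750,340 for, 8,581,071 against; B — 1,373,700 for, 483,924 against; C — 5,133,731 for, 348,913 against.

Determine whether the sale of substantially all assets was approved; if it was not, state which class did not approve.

Approved — every class gave the required vote.

A: a majority of 19494321 is 9747161; 9,747,161 required, 9,750,340 in favor — approved.
B: 2/3 of 2060550 = 1373700; 1,373,700 required, 1,373,700 in favor — approved.
C: 4/5 of 6415392 = 5132313.60, rounded up to 5132314; 5,132,314 required, 5,133,731 in favor — approved.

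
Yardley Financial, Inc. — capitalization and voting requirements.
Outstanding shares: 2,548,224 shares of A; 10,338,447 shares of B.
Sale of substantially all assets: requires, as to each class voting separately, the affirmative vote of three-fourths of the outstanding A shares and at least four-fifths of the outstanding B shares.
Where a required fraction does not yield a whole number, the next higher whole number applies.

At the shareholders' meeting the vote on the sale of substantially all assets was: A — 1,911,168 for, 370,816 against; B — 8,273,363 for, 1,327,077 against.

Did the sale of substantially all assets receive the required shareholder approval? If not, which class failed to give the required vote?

Approved — every class gave the required vote.

A: 3/4 of 2548224 = 1911168; 1,911,168 required, 1,911,168 in favor — approved.
B: 4/5 of 10338447 = 8270757.60, rounded up to 8270758; 8,270,758 required, 8,273,363 in favor — approved.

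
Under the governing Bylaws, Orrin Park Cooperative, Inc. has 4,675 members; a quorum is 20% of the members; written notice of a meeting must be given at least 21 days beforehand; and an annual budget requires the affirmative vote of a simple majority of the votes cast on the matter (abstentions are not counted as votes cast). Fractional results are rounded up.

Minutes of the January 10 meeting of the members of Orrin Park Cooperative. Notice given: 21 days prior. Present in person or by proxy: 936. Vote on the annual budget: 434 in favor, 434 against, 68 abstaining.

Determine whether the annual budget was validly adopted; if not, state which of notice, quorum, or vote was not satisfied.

Notice: 21 days given; 21 required. Satisfied.
Quorum: 20% of 4,675 = 935; 936 present. Satisfied.
Vote: requires a majority of the votes cast (936 − 68 abstaining = 868); a majority of 868 is 435, so 435 needed; 434 in favor. Not satisfied.

Invalid — vote requirement not satisfied.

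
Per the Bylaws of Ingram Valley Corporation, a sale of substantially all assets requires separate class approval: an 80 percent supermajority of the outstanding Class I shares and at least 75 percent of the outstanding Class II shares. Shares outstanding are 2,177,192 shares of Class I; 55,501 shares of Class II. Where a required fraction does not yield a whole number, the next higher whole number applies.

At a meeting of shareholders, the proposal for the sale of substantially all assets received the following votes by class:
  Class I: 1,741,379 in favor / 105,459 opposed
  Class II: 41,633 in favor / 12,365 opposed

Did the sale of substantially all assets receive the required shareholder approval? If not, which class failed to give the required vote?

Not approved — the Class I shares did not give the required vote.

Class I: 4/5 of 2177192 = 1741753.60, rounded up to 1741754; 1,741,754 required, 1,741,379 in favor — not approved.
Class II: 3/4 of 55501 = 41625.75, rounded up to 41626; 41,626 required, 41,633 in favor — approved.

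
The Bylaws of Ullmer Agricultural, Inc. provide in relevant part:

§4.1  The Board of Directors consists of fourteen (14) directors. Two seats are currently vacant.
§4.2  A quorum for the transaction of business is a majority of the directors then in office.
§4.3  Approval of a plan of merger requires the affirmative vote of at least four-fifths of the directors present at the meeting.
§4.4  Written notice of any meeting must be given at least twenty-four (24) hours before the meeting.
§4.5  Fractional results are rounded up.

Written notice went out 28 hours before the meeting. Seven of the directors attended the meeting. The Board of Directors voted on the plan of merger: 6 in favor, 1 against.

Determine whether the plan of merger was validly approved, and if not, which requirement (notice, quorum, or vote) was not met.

Valid — all requirements satisfied.

Notice: 28 hours given; 24 required (28 ≥ 24). Satisfied.
Quorum: 7 present; quorum is 7. Satisfied.
Vote: the plan of merger requires four-fifths of the directors present (7). 4/5 of 7 = 5.60, rounded up to 6, so 6 affirmative votes are needed; 6 voted in favor. Satisfied.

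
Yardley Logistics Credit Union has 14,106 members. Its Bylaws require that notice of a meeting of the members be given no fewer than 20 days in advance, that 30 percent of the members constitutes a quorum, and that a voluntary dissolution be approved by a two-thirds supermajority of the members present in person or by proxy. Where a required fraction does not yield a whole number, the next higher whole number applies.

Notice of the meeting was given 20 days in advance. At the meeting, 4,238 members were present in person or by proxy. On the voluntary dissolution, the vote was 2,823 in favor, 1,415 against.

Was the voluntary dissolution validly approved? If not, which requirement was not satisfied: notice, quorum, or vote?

Invalid — vote requirement not satisfied.

Notice: 20 days given; 20 required. Satisfied.
Quorum: 30% of 14,106 = 4,231.80, rounded up to 4,232; 4,238 present. Satisfied.
Vote: requires two-thirds of those present (4,238); 2/3 of 4238 = 2825.33, rounded up to 2826, so 2,826 needed; 2,823 in favor. Not satisfied.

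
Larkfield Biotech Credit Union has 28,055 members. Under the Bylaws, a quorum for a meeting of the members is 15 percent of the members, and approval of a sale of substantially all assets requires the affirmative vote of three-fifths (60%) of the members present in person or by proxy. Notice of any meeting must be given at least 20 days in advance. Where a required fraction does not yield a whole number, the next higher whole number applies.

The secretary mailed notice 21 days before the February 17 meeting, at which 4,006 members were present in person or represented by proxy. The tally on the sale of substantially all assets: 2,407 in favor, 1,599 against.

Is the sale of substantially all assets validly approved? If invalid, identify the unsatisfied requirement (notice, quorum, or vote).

Invalid — quorum requirement not satisfied.

Notice: 21 days given; 20 required. Satisfied.
Quorum: 15% of 28,055 = 4,208.25, rounded up to 4,209; 4,006 present. Not satisfied.
Vote: requires three-fifths of those present (4,006); 3/5 of 4006 = 2403.60, rounded up to 2404, so 2,404 needed; 2,407 in favor. Satisfied.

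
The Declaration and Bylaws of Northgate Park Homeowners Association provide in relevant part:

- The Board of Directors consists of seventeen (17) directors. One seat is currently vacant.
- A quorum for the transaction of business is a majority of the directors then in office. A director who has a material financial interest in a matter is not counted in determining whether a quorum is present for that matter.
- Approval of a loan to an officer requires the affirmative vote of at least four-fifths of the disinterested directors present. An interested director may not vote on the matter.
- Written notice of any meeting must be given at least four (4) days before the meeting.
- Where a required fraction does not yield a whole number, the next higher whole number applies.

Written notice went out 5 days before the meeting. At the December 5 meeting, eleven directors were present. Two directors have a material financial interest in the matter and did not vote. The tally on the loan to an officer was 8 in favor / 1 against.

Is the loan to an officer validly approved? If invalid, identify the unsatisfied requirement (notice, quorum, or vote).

Valid — all requirements satisfied.

Notice: 5 days given; 4 required (5 ≥ 4). Satisfied.
Quorum: 11 present, but the 2 interested directors do not count, leaving 9. Quorum is 9. Satisfied.
Vote: the loan to an officer requires four-fifths of the disinterested directors present (11 − 2 = 9). 4/5 of 9 = 7.20, rounded up to 8, so 8 affirmative votes are needed; 8 voted in favor. Satisfied.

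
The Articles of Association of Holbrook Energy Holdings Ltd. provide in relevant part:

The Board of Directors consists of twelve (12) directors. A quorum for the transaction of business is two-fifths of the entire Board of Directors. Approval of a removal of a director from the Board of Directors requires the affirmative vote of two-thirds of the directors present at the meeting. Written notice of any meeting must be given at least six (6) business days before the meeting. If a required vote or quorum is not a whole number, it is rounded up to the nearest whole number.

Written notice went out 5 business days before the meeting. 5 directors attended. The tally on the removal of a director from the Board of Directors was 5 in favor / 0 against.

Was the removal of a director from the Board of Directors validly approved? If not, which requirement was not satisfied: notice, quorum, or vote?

Notice: 5 business days given; 6 required (5 < 6). Not satisfied.
Quorum: 5 present; quorum is 5. Satisfied.
Vote: the removal of a director from the Board of Directors requires two-thirds of the directors present (5). 2/3 of 5 = 3.33, rounded up to 4, so 4 affirmative votes are needed; 5 voted in favor. Satisfied.

Invalid — notice requirement not satisfied.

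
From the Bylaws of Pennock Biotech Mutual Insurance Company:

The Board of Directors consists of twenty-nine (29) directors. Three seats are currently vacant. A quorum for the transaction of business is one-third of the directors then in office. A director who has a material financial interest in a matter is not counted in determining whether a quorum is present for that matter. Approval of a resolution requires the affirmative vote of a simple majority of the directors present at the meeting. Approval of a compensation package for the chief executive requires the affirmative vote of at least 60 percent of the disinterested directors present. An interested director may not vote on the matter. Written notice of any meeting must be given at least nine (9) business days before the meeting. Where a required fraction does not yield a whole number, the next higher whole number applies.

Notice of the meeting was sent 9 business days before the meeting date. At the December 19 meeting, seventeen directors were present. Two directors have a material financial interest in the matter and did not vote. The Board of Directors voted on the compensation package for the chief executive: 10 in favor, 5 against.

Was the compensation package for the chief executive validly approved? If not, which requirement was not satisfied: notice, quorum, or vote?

Valid — all requirements satisfied.

Notice: 9 business days given; 9 required (9 ≥ 9). Satisfied.
Quorum: 17 present, but the 2 interested directors do not count, leaving 15. Quorum is 9. Satisfied.
Vote: the compensation package for the chief executive requires three-fifths of the disinterested directors present (17 − 2 = 15). 3/5 of 15 = 9, so 9 affirmative votes are needed; 10 voted in favor. Satisfied.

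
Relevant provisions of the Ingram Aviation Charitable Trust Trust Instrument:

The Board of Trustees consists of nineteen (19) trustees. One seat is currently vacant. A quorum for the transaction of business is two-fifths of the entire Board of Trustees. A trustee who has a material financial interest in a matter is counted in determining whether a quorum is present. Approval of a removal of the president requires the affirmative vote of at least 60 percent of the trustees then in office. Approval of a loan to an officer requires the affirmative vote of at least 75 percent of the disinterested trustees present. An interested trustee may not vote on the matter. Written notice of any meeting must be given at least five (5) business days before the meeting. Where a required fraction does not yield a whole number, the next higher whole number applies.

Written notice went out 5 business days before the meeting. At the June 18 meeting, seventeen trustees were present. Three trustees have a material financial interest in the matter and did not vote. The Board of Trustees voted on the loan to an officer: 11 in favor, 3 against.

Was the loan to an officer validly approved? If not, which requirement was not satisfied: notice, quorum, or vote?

Valid — all requirements satisfied.

Notice: 5 business days given; 5 required (5 ≥ 5). Satisfied.
Quorum: 17 present (interested trustees count toward quorum); quorum is 8. Satisfied.
Vote: the loan to an officer requires three-fourths of the disinterested trustees present (17 − 3 = 14). 3/4 of 14 = 10.50, rounded up to 11, so 11 affirmative votes are needed; 11 voted in favor. Satisfied.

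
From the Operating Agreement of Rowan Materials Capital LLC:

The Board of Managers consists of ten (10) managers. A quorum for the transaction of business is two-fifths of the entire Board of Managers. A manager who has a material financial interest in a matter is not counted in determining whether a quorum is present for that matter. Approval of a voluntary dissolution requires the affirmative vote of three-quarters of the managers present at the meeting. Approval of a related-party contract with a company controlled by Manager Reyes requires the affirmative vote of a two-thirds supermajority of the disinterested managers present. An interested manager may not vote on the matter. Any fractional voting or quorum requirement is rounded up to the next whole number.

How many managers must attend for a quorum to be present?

2/5 of 10 = 4.

4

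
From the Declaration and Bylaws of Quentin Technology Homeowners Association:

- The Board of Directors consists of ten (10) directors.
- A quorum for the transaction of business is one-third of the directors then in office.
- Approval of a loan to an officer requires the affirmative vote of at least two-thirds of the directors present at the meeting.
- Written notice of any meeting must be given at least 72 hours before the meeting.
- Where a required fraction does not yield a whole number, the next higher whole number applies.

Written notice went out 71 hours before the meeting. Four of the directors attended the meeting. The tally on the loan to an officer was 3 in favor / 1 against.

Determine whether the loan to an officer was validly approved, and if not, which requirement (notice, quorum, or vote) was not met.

Notice: 71 hours given; 72 required (71 < 72). Not satisfied.
Quorum: 4 present; quorum is 4. Satisfied.
Vote: the loan to an officer requires two-thirds of the directors present (4). 2/3 of 4 = 2.67, rounded up to 3, so 3 affirmative votes are needed; 3 voted in favor. Satisfied.

Invalid — notice requirement not satisfied.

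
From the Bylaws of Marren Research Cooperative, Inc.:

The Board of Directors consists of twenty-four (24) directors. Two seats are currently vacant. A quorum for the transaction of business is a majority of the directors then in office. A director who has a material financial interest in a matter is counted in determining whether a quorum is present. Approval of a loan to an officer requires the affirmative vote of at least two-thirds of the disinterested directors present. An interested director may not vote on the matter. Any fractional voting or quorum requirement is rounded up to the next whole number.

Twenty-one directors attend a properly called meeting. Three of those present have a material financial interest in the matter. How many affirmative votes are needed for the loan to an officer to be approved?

12

The loan to an officer requires two-thirds of the disinterested directors present (21 − 3 = 18).
2/3 of 18 = 12.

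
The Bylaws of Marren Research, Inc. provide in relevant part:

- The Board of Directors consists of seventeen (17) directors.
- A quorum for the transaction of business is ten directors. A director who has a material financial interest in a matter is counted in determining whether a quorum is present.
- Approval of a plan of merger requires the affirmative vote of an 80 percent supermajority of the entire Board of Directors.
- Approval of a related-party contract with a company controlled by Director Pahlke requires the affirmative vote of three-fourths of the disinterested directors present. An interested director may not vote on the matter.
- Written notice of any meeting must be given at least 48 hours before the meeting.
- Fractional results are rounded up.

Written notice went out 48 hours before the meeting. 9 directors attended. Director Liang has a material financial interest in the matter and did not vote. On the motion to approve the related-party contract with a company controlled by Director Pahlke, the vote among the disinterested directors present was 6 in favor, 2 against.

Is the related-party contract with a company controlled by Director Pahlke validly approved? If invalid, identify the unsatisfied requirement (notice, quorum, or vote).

Notice: 48 hours given; 48 required (48 ≥ 48). Satisfied.
Quorum: 9 present (interested directors count toward quorum); quorum is 10. Not satisfied.
Vote: the related-party contract with a company controlled by Director Pahlke requires three-fourths of the disinterested directors present (9 − 1 = 8). 3/4 of 8 = 6, so 6 affirmative votes are needed; 6 voted in favor. Satisfied. (Moot — without a quorum no business can be validly transacted.)

Invalid — quorum requirement not satisfied.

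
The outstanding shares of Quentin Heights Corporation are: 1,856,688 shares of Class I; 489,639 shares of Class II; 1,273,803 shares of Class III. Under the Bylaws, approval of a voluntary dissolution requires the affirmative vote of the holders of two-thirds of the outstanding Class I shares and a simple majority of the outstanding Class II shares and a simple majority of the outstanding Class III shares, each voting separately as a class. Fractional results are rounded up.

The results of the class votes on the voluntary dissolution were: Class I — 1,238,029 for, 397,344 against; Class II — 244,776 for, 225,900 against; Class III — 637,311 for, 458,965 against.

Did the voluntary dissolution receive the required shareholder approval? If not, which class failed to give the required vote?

Not approved — the Class II shares did not give the required vote.

Class I: 2/3 of 1856688 = 1237792; 1,237,792 required, 1,238,029 in favor — approved.
Class II: a majority of 489639 is 244820; 244,820 required, 244,776 in favor — not approved.
Class III: a majority of 1273803 is 636902; 636,902 required, 637,311 in favor — approved.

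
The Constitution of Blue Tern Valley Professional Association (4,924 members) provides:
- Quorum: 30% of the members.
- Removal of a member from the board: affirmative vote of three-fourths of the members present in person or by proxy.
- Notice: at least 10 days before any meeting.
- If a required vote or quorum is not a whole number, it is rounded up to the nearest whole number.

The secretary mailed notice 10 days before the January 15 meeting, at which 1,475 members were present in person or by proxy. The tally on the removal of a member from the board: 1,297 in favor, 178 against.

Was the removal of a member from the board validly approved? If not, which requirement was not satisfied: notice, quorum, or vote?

Invalid — quorum requirement not satisfied.

Notice: 10 days given; 10 required. Satisfied.
Quorum: 30% of 4,924 = 1,477.20, rounded up to 1,478; 1,475 present. Not satisfied.
Vote: requires three-fourths of those present (1,475); 3/4 of 1475 = 1106.25, rounded up to 1107, so 1,107 needed; 1,297 in favor. Satisfied.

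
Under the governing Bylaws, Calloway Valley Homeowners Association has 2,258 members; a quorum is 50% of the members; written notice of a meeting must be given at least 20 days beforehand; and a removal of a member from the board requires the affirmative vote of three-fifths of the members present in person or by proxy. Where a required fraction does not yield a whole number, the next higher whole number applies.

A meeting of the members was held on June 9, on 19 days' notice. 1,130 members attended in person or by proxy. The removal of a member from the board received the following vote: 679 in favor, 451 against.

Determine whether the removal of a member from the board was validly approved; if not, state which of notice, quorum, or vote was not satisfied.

Invalid — notice requirement not satisfied.

Notice: 19 days given; 20 required. Not satisfied.
Quorum: 50% of 2,258 = 1,129; 1,130 present. Satisfied.
Vote: requires three-fifths of those present (1,130); 3/5 of 1130 = 678, so 678 needed; 679 in favor. Satisfied.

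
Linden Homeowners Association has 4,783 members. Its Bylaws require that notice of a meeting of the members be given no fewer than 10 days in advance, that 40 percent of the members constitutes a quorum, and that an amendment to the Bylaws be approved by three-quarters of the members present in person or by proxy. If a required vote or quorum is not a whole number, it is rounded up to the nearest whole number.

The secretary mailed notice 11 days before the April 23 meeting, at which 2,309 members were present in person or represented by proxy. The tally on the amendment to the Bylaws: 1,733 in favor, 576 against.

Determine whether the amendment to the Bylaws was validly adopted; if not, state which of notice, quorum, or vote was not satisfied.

Notice: 11 days given; 10 required. Satisfied.
Quorum: 40% of 4,783 = 1,913.20, rounded up to 1,914; 2,309 present. Satisfied.
Vote: requires three-fourths of those present (2,309); 3/4 of 2309 = 1731.75, rounded up to 1732, so 1,732 needed; 1,733 in favor. Satisfied.

Valid — all requirements satisfied.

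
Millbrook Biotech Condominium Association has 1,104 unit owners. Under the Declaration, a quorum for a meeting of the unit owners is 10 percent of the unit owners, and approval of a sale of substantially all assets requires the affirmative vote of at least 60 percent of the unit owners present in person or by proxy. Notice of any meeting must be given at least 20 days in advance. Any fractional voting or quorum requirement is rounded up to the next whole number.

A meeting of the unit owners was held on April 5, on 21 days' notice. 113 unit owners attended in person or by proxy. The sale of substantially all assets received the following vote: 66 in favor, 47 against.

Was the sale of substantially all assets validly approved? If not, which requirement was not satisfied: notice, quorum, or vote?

Notice: 21 days given; 20 required. Satisfied.
Quorum: 10% of 1,104 = 110.40, rounded up to 111; 113 present. Satisfied.
Vote: requires three-fifths of those present (113); 3/5 of 113 = 67.80, rounded up to 68, so 68 needed; 66 in favor. Not satisfied.

Invalid — vote requirement not satisfied.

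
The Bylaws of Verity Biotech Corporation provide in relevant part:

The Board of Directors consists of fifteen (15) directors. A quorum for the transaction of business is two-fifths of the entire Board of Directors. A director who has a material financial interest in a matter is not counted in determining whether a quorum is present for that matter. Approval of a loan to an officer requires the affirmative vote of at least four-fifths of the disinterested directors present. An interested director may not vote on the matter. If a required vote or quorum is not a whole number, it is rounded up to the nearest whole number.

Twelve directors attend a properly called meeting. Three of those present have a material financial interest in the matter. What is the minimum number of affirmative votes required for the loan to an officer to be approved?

The loan to an officer requires four-fifths of the disinterested directors present (12 − 3 = 9).
4/5 of 9 = 7.20, rounded up to 8.

8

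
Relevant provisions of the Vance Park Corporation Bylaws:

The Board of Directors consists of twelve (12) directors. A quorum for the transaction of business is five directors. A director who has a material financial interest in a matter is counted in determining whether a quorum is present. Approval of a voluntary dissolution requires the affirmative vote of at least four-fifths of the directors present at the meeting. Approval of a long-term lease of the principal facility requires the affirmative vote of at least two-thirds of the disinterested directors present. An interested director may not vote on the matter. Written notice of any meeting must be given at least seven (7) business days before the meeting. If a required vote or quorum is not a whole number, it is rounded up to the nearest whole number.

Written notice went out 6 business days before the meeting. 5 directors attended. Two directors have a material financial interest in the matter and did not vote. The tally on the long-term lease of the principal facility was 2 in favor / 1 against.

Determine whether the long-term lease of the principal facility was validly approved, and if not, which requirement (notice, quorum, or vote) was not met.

Invalid — notice requirement not satisfied.

Notice: 6 business days given; 7 required (6 < 7). Not satisfied.
Quorum: 5 present (interested directors count toward quorum); quorum is 5. Satisfied.
Vote: the long-term lease of the principal facility requires two-thirds of the disinterested directors present (5 − 2 = 3). 2/3 of 3 = 2, so 2 affirmative votes are needed; 2 voted in favor. Satisfied.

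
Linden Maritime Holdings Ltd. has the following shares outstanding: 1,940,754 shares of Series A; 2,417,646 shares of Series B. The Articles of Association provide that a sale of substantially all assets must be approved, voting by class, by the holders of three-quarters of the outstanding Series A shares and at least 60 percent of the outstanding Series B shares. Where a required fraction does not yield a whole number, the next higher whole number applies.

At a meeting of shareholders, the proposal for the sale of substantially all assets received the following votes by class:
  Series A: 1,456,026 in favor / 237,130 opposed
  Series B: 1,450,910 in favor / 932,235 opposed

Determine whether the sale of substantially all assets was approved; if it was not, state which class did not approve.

Series A: 3/4 of 1940754 = 1455565.50, rounded up to 1455566; 1,455,566 required, 1,456,026 in favor — approved.
Series B: 3/5 of 2417646 = 1450587.60, rounded up to 1450588; 1,450,588 required, 1,450,910 in favor — approved.

Approved — every class gave the required vote.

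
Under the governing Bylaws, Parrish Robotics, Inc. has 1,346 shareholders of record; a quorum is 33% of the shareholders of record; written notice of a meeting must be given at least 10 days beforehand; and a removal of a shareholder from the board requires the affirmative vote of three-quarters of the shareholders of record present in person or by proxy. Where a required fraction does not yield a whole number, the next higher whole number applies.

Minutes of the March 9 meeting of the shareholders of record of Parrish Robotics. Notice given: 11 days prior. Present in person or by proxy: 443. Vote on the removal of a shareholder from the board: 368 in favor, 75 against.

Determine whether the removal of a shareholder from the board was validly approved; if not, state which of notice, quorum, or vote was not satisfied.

Invalid — quorum requirement not satisfied.

Notice: 11 days given; 10 required. Satisfied.
Quorum: 33% of 1,346 = 444.18, rounded up to 445; 443 present. Not satisfied.
Vote: requires three-fourths of those present (443); 3/4 of 443 = 332.25, rounded up to 333, so 333 needed; 368 in favor. Satisfied.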